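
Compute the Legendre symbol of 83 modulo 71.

Reduce the numerator: 83 ≡ 12 (mod 71), so (83|71) = (12|71).
Factor out 2: 12 = 2^2·3. Since 71 ≡ 7 (mod 8), (2|71) = +1, and (2|71)^2 = +1. Now have (3|71).
Both 3 ≡ 3 and 71 ≡ 3 (mod 4), so reciprocity gives (3|71) = -(71|3). Reduce: 71 ≡ 2 (mod 3). Now have -(2|3).
Factor out 2: 2 = 2. Since 3 ≡ 3 (mod 8), (2|3) = -1. Now have (1|3).
(1|3) = 1. Collecting the sign factors: 1.

1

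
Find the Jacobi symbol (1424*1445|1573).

1

By multiplicativity, (1424·1445|1573) = (1424|1573)·(1445|1573).
First factor (1424|1573):
Factor out 2: 1424 = 2^4·89. Since 1573 ≡ 5 (mod 8), (2|1573) = -1, and (2|1573)^4 = +1. Now have (89|1573).
89 ≡ 1 (mod 4), so quadratic reciprocity gives (89|1573) = (1573|89). Reduce: 1573 ≡ 60 (mod 89). Now have (60|89).
Factor out 2: 60 = 2^2·15. Since 89 ≡ 1 (mod 8), (2|89) = +1, and (2|89)^2 = +1. Now have (15|89).
89 ≡ 1 (mod 4), so quadratic reciprocity gives (15|89) = (89|15). Reduce: 89 ≡ 14 (mod 15). Now have (14|15).
Factor out 2: 14 = 2·7. Since 15 ≡ 7 (mod 8), (2|15) = +1. Now have (7|15).
Both 7 ≡ 3 and 15 ≡ 3 (mod 4), so reciprocity gives (7|15) = -(15|7). Reduce: 15 ≡ 1 (mod 7). Now have -(1|7).
(1|7) = 1. Collecting the sign factors: -1.
Second factor (1445|1573):
1445 ≡ 1 (mod 4), so quadratic reciprocity gives (1445|1573) = (1573|1445). Reduce: 1573 ≡ 128 (mod 1445). Now have (128|1445).
Factor out 2: 128 = 2^7. Since 1445 ≡ 5 (mod 8), (2|1445) = -1, and (2|1445)^7 = -1. Now have -(1|1445).
(1|1445) = 1. Collecting the sign factors: -1.
Product: (-1)·(-1) = 1.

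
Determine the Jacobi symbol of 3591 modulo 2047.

(3591/2047)
  = (1544/2047)    [3591 ≡ 1544 mod 2047]
  = (193/2047)    [2047 ≡ 7 mod 8 ⇒ (2/2047)^3 = +1]
  = (2047/193)    [QR: 193 ≡ 1 mod 4, sign kept]
  = (117/193)    [2047 ≡ 117 mod 193]
  = (193/117)    [QR: 117 ≡ 1 mod 4, sign kept]
  = (76/117)    [193 ≡ 76 mod 117]
  = (19/117)    [117 ≡ 5 mod 8 ⇒ (2/117)^2 = +1]
  = (117/19)    [QR: 117 ≡ 1 mod 4, sign kept]
  = (3/19)    [117 ≡ 3 mod 19]
  = -(19/3)    [QR: both ≡ 3 mod 4, sign flips]
  = -(1/3)    [19 ≡ 1 mod 3]
  = -1    [(1/3) = 1]

-1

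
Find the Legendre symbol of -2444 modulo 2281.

-1

(-2444/2281)
  = (2444/2281)    [2281 ≡ 1 mod 4 ⇒ (-1/2281) = +1]
  = (163/2281)    [2444 ≡ 163 mod 2281]
  = (2281/163)    [QR: 2281 ≡ 1 mod 4, sign kept]
  = (162/163)    [2281 ≡ 162 mod 163]
  = -(81/163)    [163 ≡ 3 mod 8 ⇒ (2/163) = -1]
  = -(163/81)    [QR: 81 ≡ 1 mod 4, sign kept]
  = -(1/81)    [163 ≡ 1 mod 81]
  = -1    [(1/81) = 1]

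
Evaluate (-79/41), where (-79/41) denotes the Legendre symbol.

Reduce the numerator: -79 ≡ 3 (mod 41), so (-79/41) = (3/41).
41 ≡ 1 (mod 4), so quadratic reciprocity gives (3/41) = (41/3). Reduce: 41 ≡ 2 (mod 3). Now have (2/3).
Factor out 2: 2 = 2. Since 3 ≡ 3 (mod 8), (2/3) = -1. Now have -(1/3).
(1/3) = 1. Collecting the sign factors: -1.

-1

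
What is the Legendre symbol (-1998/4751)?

(-1998/4751)
  = -(1998/4751)    [4751 ≡ 3 mod 4 ⇒ (-1/4751) = -1]
  = -(999/4751)    [4751 ≡ 7 mod 8 ⇒ (2/4751) = +1]
  = (4751/999)    [QR: both ≡ 3 mod 4, sign flips]
  = (755/999)    [4751 ≡ 755 mod 999]
  = -(999/755)    [QR: both ≡ 3 mod 4, sign flips]
  = -(244/755)    [999 ≡ 244 mod 755]
  = -(61/755)    [755 ≡ 3 mod 8 ⇒ (2/755)^2 = +1]
  = -(755/61)    [QR: 61 ≡ 1 mod 4, sign kept]
  = -(23/61)    [755 ≡ 23 mod 61]
  = -(61/23)    [QR: 61 ≡ 1 mod 4, sign kept]
  = -(15/23)    [61 ≡ 15 mod 23]
  = (23/15)    [QR: both ≡ 3 mod 4, sign flips]
  = (8/15)    [23 ≡ 8 mod 15]
  = (1/15)    [15 ≡ 7 mod 8 ⇒ (2/15)^3 = +1]
  = 1    [(1/15) = 1]

1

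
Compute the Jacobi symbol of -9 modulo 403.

-1

(-9|403)
  = (394|403)    [-9 ≡ 394 mod 403]
  = -(197|403)    [403 ≡ 3 mod 8 ⇒ (2|403) = -1]
  = -(403|197)    [QR: 197 ≡ 1 mod 4, sign kept]
  = -(9|197)    [403 ≡ 9 mod 197]
  = -(197|9)    [QR: 9 ≡ 1 mod 4, sign kept]
  = -(8|9)    [197 ≡ 8 mod 9]
  = -(1|9)    [9 ≡ 1 mod 8 ⇒ (2|9)^3 = +1]
  = -1    [(1|9) = 1]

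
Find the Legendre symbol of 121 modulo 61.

1

Reduce the numerator: 121 ≡ 60 (mod 61), so (121/61) = (60/61).
Factor out 2: 60 = 2^2·15. Since 61 ≡ 5 (mod 8), (2/61) = -1, and (2/61)^2 = +1. Now have (15/61).
61 ≡ 1 (mod 4), so quadratic reciprocity gives (15/61) = (61/15). Reduce: 61 ≡ 1 (mod 15). Now have (1/15).
(1/15) = 1. Collecting the sign factors: 1.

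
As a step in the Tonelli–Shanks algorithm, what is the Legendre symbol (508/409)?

(508/409)
  = (99/409)    [508 ≡ 99 mod 409]
  = (409/99)    [QR: 409 ≡ 1 mod 4, sign kept]
  = (13/99)    [409 ≡ 13 mod 99]
  = (99/13)    [QR: 13 ≡ 1 mod 4, sign kept]
  = (8/13)    [99 ≡ 8 mod 13]
  = -(1/13)    [13 ≡ 5 mod 8 ⇒ (2/13)^3 = -1]
  = -1    [(1/13) = 1]

-1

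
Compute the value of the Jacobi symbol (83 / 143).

Both 83 ≡ 3 and 143 ≡ 3 (mod 4), so reciprocity gives (83 / 143) = -(143 / 83). Reduce: 143 ≡ 60 (mod 83). Now have -(60 / 83).
Factor out 2: 60 = 2^2·15. Since 83 ≡ 3 (mod 8), (2 / 83) = -1, and (2 / 83)^2 = +1. Now have -(15 / 83).
Both 15 ≡ 3 and 83 ≡ 3 (mod 4), so reciprocity gives (15 / 83) = -(83 / 15). Reduce: 83 ≡ 8 (mod 15). Now have (8 / 15).
Factor out 2: 8 = 2^3. Since 15 ≡ 7 (mod 8), (2 / 15) = +1, and (2 / 15)^3 = +1. Now have (1 / 15).
(1 / 15) = 1. Collecting the sign factors: 1.

1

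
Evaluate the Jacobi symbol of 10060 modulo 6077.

(10060/6077)
  = (3983/6077)    [10060 ≡ 3983 mod 6077]
  = (6077/3983)    [QR: 6077 ≡ 1 mod 4, sign kept]
  = (2094/3983)    [6077 ≡ 2094 mod 3983]
  = (1047/3983)    [3983 ≡ 7 mod 8 ⇒ (2/3983) = +1]
  = -(3983/1047)    [QR: both ≡ 3 mod 4, sign flips]
  = -(842/1047)    [3983 ≡ 842 mod 1047]
  = -(421/1047)    [1047 ≡ 7 mod 8 ⇒ (2/1047) = +1]
  = -(1047/421)    [QR: 421 ≡ 1 mod 4, sign kept]
  = -(205/421)    [1047 ≡ 205 mod 421]
  = -(421/205)    [QR: 205 ≡ 1 mod 4, sign kept]
  = -(11/205)    [421 ≡ 11 mod 205]
  = -(205/11)    [QR: 205 ≡ 1 mod 4, sign kept]
  = -(7/11)    [205 ≡ 7 mod 11]
  = (11/7)    [QR: both ≡ 3 mod 4, sign flips]
  = (4/7)    [11 ≡ 4 mod 7]
  = (1/7)    [7 ≡ 7 mod 8 ⇒ (2/7)^2 = +1]
  = 1    [(1/7) = 1]

1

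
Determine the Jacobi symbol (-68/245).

-1

(-68/245)
  = (68/245)    [245 ≡ 1 mod 4 ⇒ (-1/245) = +1]
  = (17/245)    [245 ≡ 5 mod 8 ⇒ (2/245)^2 = +1]
  = (245/17)    [QR: 17 ≡ 1 mod 4, sign kept]
  = (7/17)    [245 ≡ 7 mod 17]
  = (17/7)    [QR: 17 ≡ 1 mod 4, sign kept]
  = (3/7)    [17 ≡ 3 mod 7]
  = -(7/3)    [QR: both ≡ 3 mod 4, sign flips]
  = -(1/3)    [7 ≡ 1 mod 3]
  = -1    [(1/3) = 1]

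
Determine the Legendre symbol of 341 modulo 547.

-1

341 ≡ 1 (mod 4), so quadratic reciprocity gives (341/547) = (547/341). Reduce: 547 ≡ 206 (mod 341). Now have (206/341).
Factor out 2: 206 = 2·103. Since 341 ≡ 5 (mod 8), (2/341) = -1. Now have -(103/341).
341 ≡ 1 (mod 4), so quadratic reciprocity gives (103/341) = (341/103). Reduce: 341 ≡ 32 (mod 103). Now have -(32/103).
Factor out 2: 32 = 2^5. Since 103 ≡ 7 (mod 8), (2/103) = +1, and (2/103)^5 = +1. Now have -(1/103).
(1/103) = 1. Collecting the sign factors: -1.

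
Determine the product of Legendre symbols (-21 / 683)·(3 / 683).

By multiplicativity, (-21·3 / 683) = (-21 / 683)·(3 / 683).
First factor (-21 / 683):
(-21 / 683)
  = (662 / 683)    [-21 ≡ 662 mod 683]
  = -(331 / 683)    [683 ≡ 3 mod 8 ⇒ (2 / 683) = -1]
  = (683 / 331)    [QR: both ≡ 3 mod 4, sign flips]
  = (21 / 331)    [683 ≡ 21 mod 331]
  = (331 / 21)    [QR: 21 ≡ 1 mod 4, sign kept]
  = (16 / 21)    [331 ≡ 16 mod 21]
  = (1 / 21)    [21 ≡ 5 mod 8 ⇒ (2 / 21)^4 = +1]
  = 1    [(1 / 21) = 1]
Second factor (3 / 683):
(3 / 683)
  = -(683 / 3)    [QR: both ≡ 3 mod 4, sign flips]
  = -(2 / 3)    [683 ≡ 2 mod 3]
  = (1 / 3)    [3 ≡ 3 mod 8 ⇒ (2 / 3) = -1]
  = 1    [(1 / 3) = 1]
Product: (1)·(1) = 1.

1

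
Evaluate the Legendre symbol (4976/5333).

Factor out 2: 4976 = 2^4·311. Since 5333 ≡ 5 (mod 8), (2/5333) = -1, and (2/5333)^4 = +1. Now have (311/5333).
5333 ≡ 1 (mod 4), so quadratic reciprocity gives (311/5333) = (5333/311). Reduce: 5333 ≡ 46 (mod 311). Now have (46/311).
Factor out 2: 46 = 2·23. Since 311 ≡ 7 (mod 8), (2/311) = +1. Now have (23/311).
Both 23 ≡ 3 and 311 ≡ 3 (mod 4), so reciprocity gives (23/311) = -(311/23). Reduce: 311 ≡ 12 (mod 23). Now have -(12/23).
Factor out 2: 12 = 2^2·3. Since 23 ≡ 7 (mod 8), (2/23) = +1, and (2/23)^2 = +1. Now have -(3/23).
Both 3 ≡ 3 and 23 ≡ 3 (mod 4), so reciprocity gives (3/23) = -(23/3). Reduce: 23 ≡ 2 (mod 3). Now have (2/3).
Factor out 2: 2 = 2. Since 3 ≡ 3 (mod 8), (2/3) = -1. Now have -(1/3).
(1/3) = 1. Collecting the sign factors: -1.

-1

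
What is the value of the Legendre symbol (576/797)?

(576/797)
  = (9/797)    [797 ≡ 5 mod 8 ⇒ (2/797)^6 = +1]
  = (797/9)    [QR: 9 ≡ 1 mod 4, sign kept]
  = (5/9)    [797 ≡ 5 mod 9]
  = (9/5)    [QR: 5 ≡ 1 mod 4, sign kept]
  = (4/5)    [9 ≡ 4 mod 5]
  = (1/5)    [5 ≡ 5 mod 8 ⇒ (2/5)^2 = +1]
  = 1    [(1/5) = 1]

1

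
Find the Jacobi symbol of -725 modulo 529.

(-725|529)
  = (333|529)    [-725 ≡ 333 mod 529]
  = (529|333)    [QR: 333 ≡ 1 mod 4, sign kept]
  = (196|333)    [529 ≡ 196 mod 333]
  = (49|333)    [333 ≡ 5 mod 8 ⇒ (2|333)^2 = +1]
  = (333|49)    [QR: 49 ≡ 1 mod 4, sign kept]
  = (39|49)    [333 ≡ 39 mod 49]
  = (49|39)    [QR: 49 ≡ 1 mod 4, sign kept]
  = (10|39)    [49 ≡ 10 mod 39]
  = (5|39)    [39 ≡ 7 mod 8 ⇒ (2|39) = +1]
  = (39|5)    [QR: 5 ≡ 1 mod 4, sign kept]
  = (4|5)    [39 ≡ 4 mod 5]
  = (1|5)    [5 ≡ 5 mod 8 ⇒ (2|5)^2 = +1]
  = 1    [(1|5) = 1]

1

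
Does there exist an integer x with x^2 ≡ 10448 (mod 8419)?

yes

(10448/8419)
  = (2029/8419)    [10448 ≡ 2029 mod 8419]
  = (8419/2029)    [QR: 2029 ≡ 1 mod 4, sign kept]
  = (303/2029)    [8419 ≡ 303 mod 2029]
  = (2029/303)    [QR: 2029 ≡ 1 mod 4, sign kept]
  = (211/303)    [2029 ≡ 211 mod 303]
  = -(303/211)    [QR: both ≡ 3 mod 4, sign flips]
  = -(92/211)    [303 ≡ 92 mod 211]
  = -(23/211)    [211 ≡ 3 mod 8 ⇒ (2/211)^2 = +1]
  = (211/23)    [QR: both ≡ 3 mod 4, sign flips]
  = (4/23)    [211 ≡ 4 mod 23]
  = (1/23)    [23 ≡ 7 mod 8 ⇒ (2/23)^2 = +1]
  = 1    [(1/23) = 1]
(10448/8419) = 1, and 8419 is prime, so 10448 is a quadratic residue mod 8419.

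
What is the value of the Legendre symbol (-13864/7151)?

(-13864/7151)
  = (438/7151)    [-13864 ≡ 438 mod 7151]
  = (219/7151)    [7151 ≡ 7 mod 8 ⇒ (2/7151) = +1]
  = -(7151/219)    [QR: both ≡ 3 mod 4, sign flips]
  = -(143/219)    [7151 ≡ 143 mod 219]
  = (219/143)    [QR: both ≡ 3 mod 4, sign flips]
  = (76/143)    [219 ≡ 76 mod 143]
  = (19/143)    [143 ≡ 7 mod 8 ⇒ (2/143)^2 = +1]
  = -(143/19)    [QR: both ≡ 3 mod 4, sign flips]
  = -(10/19)    [143 ≡ 10 mod 19]
  = (5/19)    [19 ≡ 3 mod 8 ⇒ (2/19) = -1]
  = (19/5)    [QR: 5 ≡ 1 mod 4, sign kept]
  = (4/5)    [19 ≡ 4 mod 5]
  = (1/5)    [5 ≡ 5 mod 8 ⇒ (2/5)^2 = +1]
  = 1    [(1/5) = 1]

1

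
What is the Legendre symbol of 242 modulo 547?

-1

Factor out 2: 242 = 2·121. Since 547 ≡ 3 (mod 8), (2/547) = -1. Now have -(121/547).
121 ≡ 1 (mod 4), so quadratic reciprocity gives (121/547) = (547/121). Reduce: 547 ≡ 63 (mod 121). Now have -(63/121).
121 ≡ 1 (mod 4), so quadratic reciprocity gives (63/121) = (121/63). Reduce: 121 ≡ 58 (mod 63). Now have -(58/63).
Factor out 2: 58 = 2·29. Since 63 ≡ 7 (mod 8), (2/63) = +1. Now have -(29/63).
29 ≡ 1 (mod 4), so quadratic reciprocity gives (29/63) = (63/29). Reduce: 63 ≡ 5 (mod 29). Now have -(5/29).
5 ≡ 1 (mod 4), so quadratic reciprocity gives (5/29) = (29/5). Reduce: 29 ≡ 4 (mod 5). Now have -(4/5).
Factor out 2: 4 = 2^2. Since 5 ≡ 5 (mod 8), (2/5) = -1, and (2/5)^2 = +1. Now have -(1/5).
(1/5) = 1. Collecting the sign factors: -1.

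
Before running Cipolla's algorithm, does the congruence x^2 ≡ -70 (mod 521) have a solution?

Reduce the numerator: -70 ≡ 451 (mod 521), so (-70/521) = (451/521).
521 ≡ 1 (mod 4), so quadratic reciprocity gives (451/521) = (521/451). Reduce: 521 ≡ 70 (mod 451). Now have (70/451).
Factor out 2: 70 = 2·35. Since 451 ≡ 3 (mod 8), (2/451) = -1. Now have -(35/451).
Both 35 ≡ 3 and 451 ≡ 3 (mod 4), so reciprocity gives (35/451) = -(451/35). Reduce: 451 ≡ 31 (mod 35). Now have (31/35).
Both 31 ≡ 3 and 35 ≡ 3 (mod 4), so reciprocity gives (31/35) = -(35/31). Reduce: 35 ≡ 4 (mod 31). Now have -(4/31).
Factor out 2: 4 = 2^2. Since 31 ≡ 7 (mod 8), (2/31) = +1, and (2/31)^2 = +1. Now have -(1/31).
(1/31) = 1. Collecting the sign factors: -1.
(-70/521) = -1, and 521 is prime, so -70 is not a quadratic residue mod 521.

no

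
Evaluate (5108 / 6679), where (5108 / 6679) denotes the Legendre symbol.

Factor out 2: 5108 = 2^2·1277. Since 6679 ≡ 7 (mod 8), (2 / 6679) = +1, and (2 / 6679)^2 = +1. Now have (1277 / 6679).
1277 ≡ 1 (mod 4), so quadratic reciprocity gives (1277 / 6679) = (6679 / 1277). Reduce: 6679 ≡ 294 (mod 1277). Now have (294 / 1277).
Factor out 2: 294 = 2·147. Since 1277 ≡ 5 (mod 8), (2 / 1277) = -1. Now have -(147 / 1277).
1277 ≡ 1 (mod 4), so quadratic reciprocity gives (147 / 1277) = (1277 / 147). Reduce: 1277 ≡ 101 (mod 147). Now have -(101 / 147).
101 ≡ 1 (mod 4), so quadratic reciprocity gives (101 / 147) = (147 / 101). Reduce: 147 ≡ 46 (mod 101). Now have -(46 / 101).
Factor out 2: 46 = 2·23. Since 101 ≡ 5 (mod 8), (2 / 101) = -1. Now have (23 / 101).
101 ≡ 1 (mod 4), so quadratic reciprocity gives (23 / 101) = (101 / 23). Reduce: 101 ≡ 9 (mod 23). Now have (9 / 23).
9 ≡ 1 (mod 4), so quadratic reciprocity gives (9 / 23) = (23 / 9). Reduce: 23 ≡ 5 (mod 9). Now have (5 / 9).
5 ≡ 1 (mod 4), so quadratic reciprocity gives (5 / 9) = (9 / 5). Reduce: 9 ≡ 4 (mod 5). Now have (4 / 5).
Factor out 2: 4 = 2^2. Since 5 ≡ 5 (mod 8), (2 / 5) = -1, and (2 / 5)^2 = +1. Now have (1 / 5).
(1 / 5) = 1. Collecting the sign factors: 1.

1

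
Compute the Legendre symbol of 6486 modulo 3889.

(6486|3889)
  = (2597|3889)    [6486 ≡ 2597 mod 3889]
  = (3889|2597)    [QR: 2597 ≡ 1 mod 4, sign kept]
  = (1292|2597)    [3889 ≡ 1292 mod 2597]
  = (323|2597)    [2597 ≡ 5 mod 8 ⇒ (2|2597)^2 = +1]
  = (2597|323)    [QR: 2597 ≡ 1 mod 4, sign kept]
  = (13|323)    [2597 ≡ 13 mod 323]
  = (323|13)    [QR: 13 ≡ 1 mod 4, sign kept]
  = (11|13)    [323 ≡ 11 mod 13]
  = (13|11)    [QR: 13 ≡ 1 mod 4, sign kept]
  = (2|11)    [13 ≡ 2 mod 11]
  = -(1|11)    [11 ≡ 3 mod 8 ⇒ (2|11) = -1]
  = -1    [(1|11) = 1]

-1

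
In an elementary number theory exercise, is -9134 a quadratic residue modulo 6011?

no

Reduce the numerator: -9134 ≡ 2888 (mod 6011), so (-9134/6011) = (2888/6011).
Factor out 2: 2888 = 2^3·361. Since 6011 ≡ 3 (mod 8), (2/6011) = -1, and (2/6011)^3 = -1. Now have -(361/6011).
361 ≡ 1 (mod 4), so quadratic reciprocity gives (361/6011) = (6011/361). Reduce: 6011 ≡ 235 (mod 361). Now have -(235/361).
361 ≡ 1 (mod 4), so quadratic reciprocity gives (235/361) = (361/235). Reduce: 361 ≡ 126 (mod 235). Now have -(126/235).
Factor out 2: 126 = 2·63. Since 235 ≡ 3 (mod 8), (2/235) = -1. Now have (63/235).
Both 63 ≡ 3 and 235 ≡ 3 (mod 4), so reciprocity gives (63/235) = -(235/63). Reduce: 235 ≡ 46 (mod 63). Now have -(46/63).
Factor out 2: 46 = 2·23. Since 63 ≡ 7 (mod 8), (2/63) = +1. Now have -(23/63).
Both 23 ≡ 3 and 63 ≡ 3 (mod 4), so reciprocity gives (23/63) = -(63/23). Reduce: 63 ≡ 17 (mod 23). Now have (17/23).
17 ≡ 1 (mod 4), so quadratic reciprocity gives (17/23) = (23/17). Reduce: 23 ≡ 6 (mod 17). Now have (6/17).
Factor out 2: 6 = 2·3. Since 17 ≡ 1 (mod 8), (2/17) = +1. Now have (3/17).
17 ≡ 1 (mod 4), so quadratic reciprocity gives (3/17) = (17/3). Reduce: 17 ≡ 2 (mod 3). Now have (2/3).
Factor out 2: 2 = 2. Since 3 ≡ 3 (mod 8), (2/3) = -1. Now have -(1/3).
(1/3) = 1. Collecting the sign factors: -1.
The Legendre symbol is -1, so x^2 ≡ -9134 (mod 6011) has no solution.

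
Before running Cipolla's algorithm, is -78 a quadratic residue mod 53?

(-78/53)
  = (78/53)    [53 ≡ 1 mod 4 ⇒ (-1/53) = +1]
  = (25/53)    [78 ≡ 25 mod 53]
  = (53/25)    [QR: 25 ≡ 1 mod 4, sign kept]
  = (3/25)    [53 ≡ 3 mod 25]
  = (25/3)    [QR: 25 ≡ 1 mod 4, sign kept]
  = (1/3)    [25 ≡ 1 mod 3]
  = 1    [(1/3) = 1]
The Legendre symbol is 1, so x^2 ≡ -78 (mod 53) has solution.

yes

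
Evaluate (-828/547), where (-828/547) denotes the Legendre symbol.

1

(-828/547)
  = (266/547)    [-828 ≡ 266 mod 547]
  = -(133/547)    [547 ≡ 3 mod 8 ⇒ (2/547) = -1]
  = -(547/133)    [QR: 133 ≡ 1 mod 4, sign kept]
  = -(15/133)    [547 ≡ 15 mod 133]
  = -(133/15)    [QR: 133 ≡ 1 mod 4, sign kept]
  = -(13/15)    [133 ≡ 13 mod 15]
  = -(15/13)    [QR: 13 ≡ 1 mod 4, sign kept]
  = -(2/13)    [15 ≡ 2 mod 13]
  = (1/13)    [13 ≡ 5 mod 8 ⇒ (2/13) = -1]
  = 1    [(1/13) = 1]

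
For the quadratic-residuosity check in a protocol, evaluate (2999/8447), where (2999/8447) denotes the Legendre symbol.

1

Both 2999 ≡ 3 and 8447 ≡ 3 (mod 4), so reciprocity gives (2999/8447) = -(8447/2999). Reduce: 8447 ≡ 2449 (mod 2999). Now have -(2449/2999).
2449 ≡ 1 (mod 4), so quadratic reciprocity gives (2449/2999) = (2999/2449). Reduce: 2999 ≡ 550 (mod 2449). Now have -(550/2449).
Factor out 2: 550 = 2·275. Since 2449 ≡ 1 (mod 8), (2/2449) = +1. Now have -(275/2449).
2449 ≡ 1 (mod 4), so quadratic reciprocity gives (275/2449) = (2449/275). Reduce: 2449 ≡ 249 (mod 275). Now have -(249/275).
249 ≡ 1 (mod 4), so quadratic reciprocity gives (249/275) = (275/249). Reduce: 275 ≡ 26 (mod 249). Now have -(26/249).
Factor out 2: 26 = 2·13. Since 249 ≡ 1 (mod 8), (2/249) = +1. Now have -(13/249).
13 ≡ 1 (mod 4), so quadratic reciprocity gives (13/249) = (249/13). Reduce: 249 ≡ 2 (mod 13). Now have -(2/13).
Factor out 2: 2 = 2. Since 13 ≡ 5 (mod 8), (2/13) = -1. Now have (1/13).
(1/13) = 1. Collecting the sign factors: 1.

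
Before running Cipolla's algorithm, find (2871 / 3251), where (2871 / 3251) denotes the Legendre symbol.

Both 2871 ≡ 3 and 3251 ≡ 3 (mod 4), so reciprocity gives (2871 / 3251) = -(3251 / 2871). Reduce: 3251 ≡ 380 (mod 2871). Now have -(380 / 2871).
Factor out 2: 380 = 2^2·95. Since 2871 ≡ 7 (mod 8), (2 / 2871) = +1, and (2 / 2871)^2 = +1. Now have -(95 / 2871).
Both 95 ≡ 3 and 2871 ≡ 3 (mod 4), so reciprocity gives (95 / 2871) = -(2871 / 95). Reduce: 2871 ≡ 21 (mod 95). Now have (21 / 95).
21 ≡ 1 (mod 4), so quadratic reciprocity gives (21 / 95) = (95 / 21). Reduce: 95 ≡ 11 (mod 21). Now have (11 / 21).
21 ≡ 1 (mod 4), so quadratic reciprocity gives (11 / 21) = (21 / 11). Reduce: 21 ≡ 10 (mod 11). Now have (10 / 11).
Factor out 2: 10 = 2·5. Since 11 ≡ 3 (mod 8), (2 / 11) = -1. Now have -(5 / 11).
5 ≡ 1 (mod 4), so quadratic reciprocity gives (5 / 11) = (11 / 5). Reduce: 11 ≡ 1 (mod 5). Now have -(1 / 5).
(1 / 5) = 1. Collecting the sign factors: -1.

-1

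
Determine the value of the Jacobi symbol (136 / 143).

Factor out 2: 136 = 2^3·17. Since 143 ≡ 7 (mod 8), (2 / 143) = +1, and (2 / 143)^3 = +1. Now have (17 / 143).
17 ≡ 1 (mod 4), so quadratic reciprocity gives (17 / 143) = (143 / 17). Reduce: 143 ≡ 7 (mod 17). Now have (7 / 17).
17 ≡ 1 (mod 4), so quadratic reciprocity gives (7 / 17) = (17 / 7). Reduce: 17 ≡ 3 (mod 7). Now have (3 / 7).
Both 3 ≡ 3 and 7 ≡ 3 (mod 4), so reciprocity gives (3 / 7) = -(7 / 3). Reduce: 7 ≡ 1 (mod 3). Now have -(1 / 3).
(1 / 3) = 1. Collecting the sign factors: -1.

-1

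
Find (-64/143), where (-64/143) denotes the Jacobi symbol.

(-64/143)
  = -(64/143)    [143 ≡ 3 mod 4 ⇒ (-1/143) = -1]
  = -(1/143)    [143 ≡ 7 mod 8 ⇒ (2/143)^6 = +1]
  = -1    [(1/143) = 1]

-1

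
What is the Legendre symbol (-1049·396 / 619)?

1

By multiplicativity, (-1049·396 / 619) = (-1049 / 619)·(396 / 619).
First factor (-1049 / 619):
(-1049 / 619)
  = (189 / 619)    [-1049 ≡ 189 mod 619]
  = (619 / 189)    [QR: 189 ≡ 1 mod 4, sign kept]
  = (52 / 189)    [619 ≡ 52 mod 189]
  = (13 / 189)    [189 ≡ 5 mod 8 ⇒ (2 / 189)^2 = +1]
  = (189 / 13)    [QR: 13 ≡ 1 mod 4, sign kept]
  = (7 / 13)    [189 ≡ 7 mod 13]
  = (13 / 7)    [QR: 13 ≡ 1 mod 4, sign kept]
  = (6 / 7)    [13 ≡ 6 mod 7]
  = (3 / 7)    [7 ≡ 7 mod 8 ⇒ (2 / 7) = +1]
  = -(7 / 3)    [QR: both ≡ 3 mod 4, sign flips]
  = -(1 / 3)    [7 ≡ 1 mod 3]
  = -1    [(1 / 3) = 1]
Second factor (396 / 619):
(396 / 619)
  = (99 / 619)    [619 ≡ 3 mod 8 ⇒ (2 / 619)^2 = +1]
  = -(619 / 99)    [QR: both ≡ 3 mod 4, sign flips]
  = -(25 / 99)    [619 ≡ 25 mod 99]
  = -(99 / 25)    [QR: 25 ≡ 1 mod 4, sign kept]
  = -(24 / 25)    [99 ≡ 24 mod 25]
  = -(3 / 25)    [25 ≡ 1 mod 8 ⇒ (2 / 25)^3 = +1]
  = -(25 / 3)    [QR: 25 ≡ 1 mod 4, sign kept]
  = -(1 / 3)    [25 ≡ 1 mod 3]
  = -1    [(1 / 3) = 1]
Product: (-1)·(-1) = 1.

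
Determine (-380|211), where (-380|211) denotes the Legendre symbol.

(-380|211)
  = -(380|211)    [211 ≡ 3 mod 4 ⇒ (-1|211) = -1]
  = -(169|211)    [380 ≡ 169 mod 211]
  = -(211|169)    [QR: 169 ≡ 1 mod 4, sign kept]
  = -(42|169)    [211 ≡ 42 mod 169]
  = -(21|169)    [169 ≡ 1 mod 8 ⇒ (2|169) = +1]
  = -(169|21)    [QR: 21 ≡ 1 mod 4, sign kept]
  = -(1|21)    [169 ≡ 1 mod 21]
  = -1    [(1|21) = 1]

-1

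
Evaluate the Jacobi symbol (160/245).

Factor out 2: 160 = 2^5·5. Since 245 ≡ 5 (mod 8), (2/245) = -1, and (2/245)^5 = -1. Now have -(5/245).
5 ≡ 1 (mod 4), so quadratic reciprocity gives (5/245) = (245/5). Reduce: 245 ≡ 0 (mod 5). Now have -(0/5).
The numerator is now 0 with denominator 5 > 1: the symbol is 0.

0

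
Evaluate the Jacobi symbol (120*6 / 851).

1

By multiplicativity, (120·6 / 851) = (120 / 851)·(6 / 851).
First factor (120 / 851):
Factor out 2: 120 = 2^3·15. Since 851 ≡ 3 (mod 8), (2 / 851) = -1, and (2 / 851)^3 = -1. Now have -(15 / 851).
Both 15 ≡ 3 and 851 ≡ 3 (mod 4), so reciprocity gives (15 / 851) = -(851 / 15). Reduce: 851 ≡ 11 (mod 15). Now have (11 / 15).
Both 11 ≡ 3 and 15 ≡ 3 (mod 4), so reciprocity gives (11 / 15) = -(15 / 11). Reduce: 15 ≡ 4 (mod 11). Now have -(4 / 11).
Factor out 2: 4 = 2^2. Since 11 ≡ 3 (mod 8), (2 / 11) = -1, and (2 / 11)^2 = +1. Now have -(1 / 11).
(1 / 11) = 1. Collecting the sign factors: -1.
Second factor (6 / 851):
Factor out 2: 6 = 2·3. Since 851 ≡ 3 (mod 8), (2 / 851) = -1. Now have -(3 / 851).
Both 3 ≡ 3 and 851 ≡ 3 (mod 4), so reciprocity gives (3 / 851) = -(851 / 3). Reduce: 851 ≡ 2 (mod 3). Now have (2 / 3).
Factor out 2: 2 = 2. Since 3 ≡ 3 (mod 8), (2 / 3) = -1. Now have -(1 / 3).
(1 / 3) = 1. Collecting the sign factors: -1.
Product: (-1)·(-1) = 1.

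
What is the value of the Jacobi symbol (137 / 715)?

1

137 ≡ 1 (mod 4), so quadratic reciprocity gives (137 / 715) = (715 / 137). Reduce: 715 ≡ 30 (mod 137). Now have (30 / 137).
Factor out 2: 30 = 2·15. Since 137 ≡ 1 (mod 8), (2 / 137) = +1. Now have (15 / 137).
137 ≡ 1 (mod 4), so quadratic reciprocity gives (15 / 137) = (137 / 15). Reduce: 137 ≡ 2 (mod 15). Now have (2 / 15).
Factor out 2: 2 = 2. Since 15 ≡ 7 (mod 8), (2 / 15) = +1. Now have (1 / 15).
(1 / 15) = 1. Collecting the sign factors: 1.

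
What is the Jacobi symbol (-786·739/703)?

-1

By multiplicativity, (-786·739/703) = (-786/703)·(739/703).
First factor (-786/703):
Pull out -1: (-786/703) = (-1/703)·(786/703). Since 703 ≡ 3 (mod 4), (-1/703) = -1. Now have -(786/703).
Reduce the numerator: 786 ≡ 83 (mod 703), so (786/703) = (83/703).
Both 83 ≡ 3 and 703 ≡ 3 (mod 4), so reciprocity gives (83/703) = -(703/83). Reduce: 703 ≡ 39 (mod 83). Now have (39/83).
Both 39 ≡ 3 and 83 ≡ 3 (mod 4), so reciprocity gives (39/83) = -(83/39). Reduce: 83 ≡ 5 (mod 39). Now have -(5/39).
5 ≡ 1 (mod 4), so quadratic reciprocity gives (5/39) = (39/5). Reduce: 39 ≡ 4 (mod 5). Now have -(4/5).
Factor out 2: 4 = 2^2. Since 5 ≡ 5 (mod 8), (2/5) = -1, and (2/5)^2 = +1. Now have -(1/5).
(1/5) = 1. Collecting the sign factors: -1.
Second factor (739/703):
Reduce the numerator: 739 ≡ 36 (mod 703), so (739/703) = (36/703).
Factor out 2: 36 = 2^2·9. Since 703 ≡ 7 (mod 8), (2/703) = +1, and (2/703)^2 = +1. Now have (9/703).
9 ≡ 1 (mod 4), so quadratic reciprocity gives (9/703) = (703/9). Reduce: 703 ≡ 1 (mod 9). Now have (1/9).
(1/9) = 1. Collecting the sign factors: 1.
Product: (-1)·(1) = -1.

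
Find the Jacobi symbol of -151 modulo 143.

Reduce the numerator: -151 ≡ 135 (mod 143), so (-151 / 143) = (135 / 143).
Both 135 ≡ 3 and 143 ≡ 3 (mod 4), so reciprocity gives (135 / 143) = -(143 / 135). Reduce: 143 ≡ 8 (mod 135). Now have -(8 / 135).
Factor out 2: 8 = 2^3. Since 135 ≡ 7 (mod 8), (2 / 135) = +1, and (2 / 135)^3 = +1. Now have -(1 / 135).
(1 / 135) = 1. Collecting the sign factors: -1.

-1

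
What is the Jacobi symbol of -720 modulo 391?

-1

(-720 / 391)
  = (62 / 391)    [-720 ≡ 62 mod 391]
  = (31 / 391)    [391 ≡ 7 mod 8 ⇒ (2 / 391) = +1]
  = -(391 / 31)    [QR: both ≡ 3 mod 4, sign flips]
  = -(19 / 31)    [391 ≡ 19 mod 31]
  = (31 / 19)    [QR: both ≡ 3 mod 4, sign flips]
  = (12 / 19)    [31 ≡ 12 mod 19]
  = (3 / 19)    [19 ≡ 3 mod 8 ⇒ (2 / 19)^2 = +1]
  = -(19 / 3)    [QR: both ≡ 3 mod 4, sign flips]
  = -(1 / 3)    [19 ≡ 1 mod 3]
  = -1    [(1 / 3) = 1]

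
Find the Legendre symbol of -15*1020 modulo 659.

-1

By multiplicativity, (-15·1020/659) = (-15/659)·(1020/659).
First factor (-15/659):
(-15/659)
  = -(15/659)    [659 ≡ 3 mod 4 ⇒ (-1/659) = -1]
  = (659/15)    [QR: both ≡ 3 mod 4, sign flips]
  = (14/15)    [659 ≡ 14 mod 15]
  = (7/15)    [15 ≡ 7 mod 8 ⇒ (2/15) = +1]
  = -(15/7)    [QR: both ≡ 3 mod 4, sign flips]
  = -(1/7)    [15 ≡ 1 mod 7]
  = -1    [(1/7) = 1]
Second factor (1020/659):
(1020/659)
  = (361/659)    [1020 ≡ 361 mod 659]
  = (659/361)    [QR: 361 ≡ 1 mod 4, sign kept]
  = (298/361)    [659 ≡ 298 mod 361]
  = (149/361)    [361 ≡ 1 mod 8 ⇒ (2/361) = +1]
  = (361/149)    [QR: 149 ≡ 1 mod 4, sign kept]
  = (63/149)    [361 ≡ 63 mod 149]
  = (149/63)    [QR: 149 ≡ 1 mod 4, sign kept]
  = (23/63)    [149 ≡ 23 mod 63]
  = -(63/23)    [QR: both ≡ 3 mod 4, sign flips]
  = -(17/23)    [63 ≡ 17 mod 23]
  = -(23/17)    [QR: 17 ≡ 1 mod 4, sign kept]
  = -(6/17)    [23 ≡ 6 mod 17]
  = -(3/17)    [17 ≡ 1 mod 8 ⇒ (2/17) = +1]
  = -(17/3)    [QR: 17 ≡ 1 mod 4, sign kept]
  = -(2/3)    [17 ≡ 2 mod 3]
  = (1/3)    [3 ≡ 3 mod 8 ⇒ (2/3) = -1]
  = 1    [(1/3) = 1]
Product: (-1)·(1) = -1.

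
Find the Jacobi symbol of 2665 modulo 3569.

2665 ≡ 1 (mod 4), so quadratic reciprocity gives (2665|3569) = (3569|2665). Reduce: 3569 ≡ 904 (mod 2665). Now have (904|2665).
Factor out 2: 904 = 2^3·113. Since 2665 ≡ 1 (mod 8), (2|2665) = +1, and (2|2665)^3 = +1. Now have (113|2665).
113 ≡ 1 (mod 4), so quadratic reciprocity gives (113|2665) = (2665|113). Reduce: 2665 ≡ 66 (mod 113). Now have (66|113).
Factor out 2: 66 = 2·33. Since 113 ≡ 1 (mod 8), (2|113) = +1. Now have (33|113).
33 ≡ 1 (mod 4), so quadratic reciprocity gives (33|113) = (113|33). Reduce: 113 ≡ 14 (mod 33). Now have (14|33).
Factor out 2: 14 = 2·7. Since 33 ≡ 1 (mod 8), (2|33) = +1. Now have (7|33).
33 ≡ 1 (mod 4), so quadratic reciprocity gives (7|33) = (33|7). Reduce: 33 ≡ 5 (mod 7). Now have (5|7).
5 ≡ 1 (mod 4), so quadratic reciprocity gives (5|7) = (7|5). Reduce: 7 ≡ 2 (mod 5). Now have (2|5).
Factor out 2: 2 = 2. Since 5 ≡ 5 (mod 8), (2|5) = -1. Now have -(1|5).
(1|5) = 1. Collecting the sign factors: -1.

-1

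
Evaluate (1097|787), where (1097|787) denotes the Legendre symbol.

Reduce the numerator: 1097 ≡ 310 (mod 787), so (1097|787) = (310|787).
Factor out 2: 310 = 2·155. Since 787 ≡ 3 (mod 8), (2|787) = -1. Now have -(155|787).
Both 155 ≡ 3 and 787 ≡ 3 (mod 4), so reciprocity gives (155|787) = -(787|155). Reduce: 787 ≡ 12 (mod 155). Now have (12|155).
Factor out 2: 12 = 2^2·3. Since 155 ≡ 3 (mod 8), (2|155) = -1, and (2|155)^2 = +1. Now have (3|155).
Both 3 ≡ 3 and 155 ≡ 3 (mod 4), so reciprocity gives (3|155) = -(155|3). Reduce: 155 ≡ 2 (mod 3). Now have -(2|3).
Factor out 2: 2 = 2. Since 3 ≡ 3 (mod 8), (2|3) = -1. Now have (1|3).
(1|3) = 1. Collecting the sign factors: 1.

1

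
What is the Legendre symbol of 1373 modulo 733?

1

(1373|733)
  = (640|733)    [1373 ≡ 640 mod 733]
  = -(5|733)    [733 ≡ 5 mod 8 ⇒ (2|733)^7 = -1]
  = -(733|5)    [QR: 5 ≡ 1 mod 4, sign kept]
  = -(3|5)    [733 ≡ 3 mod 5]
  = -(5|3)    [QR: 5 ≡ 1 mod 4, sign kept]
  = -(2|3)    [5 ≡ 2 mod 3]
  = (1|3)    [3 ≡ 3 mod 8 ⇒ (2|3) = -1]
  = 1    [(1|3) = 1]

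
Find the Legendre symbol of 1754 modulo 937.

(1754 / 937)
  = (817 / 937)    [1754 ≡ 817 mod 937]
  = (937 / 817)    [QR: 817 ≡ 1 mod 4, sign kept]
  = (120 / 817)    [937 ≡ 120 mod 817]
  = (15 / 817)    [817 ≡ 1 mod 8 ⇒ (2 / 817)^3 = +1]
  = (817 / 15)    [QR: 817 ≡ 1 mod 4, sign kept]
  = (7 / 15)    [817 ≡ 7 mod 15]
  = -(15 / 7)    [QR: both ≡ 3 mod 4, sign flips]
  = -(1 / 7)    [15 ≡ 1 mod 7]
  = -1    [(1 / 7) = 1]

-1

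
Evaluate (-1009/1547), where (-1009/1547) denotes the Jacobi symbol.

Pull out -1: (-1009/1547) = (-1/1547)·(1009/1547). Since 1547 ≡ 3 (mod 4), (-1/1547) = -1. Now have -(1009/1547).
1009 ≡ 1 (mod 4), so quadratic reciprocity gives (1009/1547) = (1547/1009). Reduce: 1547 ≡ 538 (mod 1009). Now have -(538/1009).
Factor out 2: 538 = 2·269. Since 1009 ≡ 1 (mod 8), (2/1009) = +1. Now have -(269/1009).
269 ≡ 1 (mod 4), so quadratic reciprocity gives (269/1009) = (1009/269). Reduce: 1009 ≡ 202 (mod 269). Now have -(202/269).
Factor out 2: 202 = 2·101. Since 269 ≡ 5 (mod 8), (2/269) = -1. Now have (101/269).
101 ≡ 1 (mod 4), so quadratic reciprocity gives (101/269) = (269/101). Reduce: 269 ≡ 67 (mod 101). Now have (67/101).
101 ≡ 1 (mod 4), so quadratic reciprocity gives (67/101) = (101/67). Reduce: 101 ≡ 34 (mod 67). Now have (34/67).
Factor out 2: 34 = 2·17. Since 67 ≡ 3 (mod 8), (2/67) = -1. Now have -(17/67).
17 ≡ 1 (mod 4), so quadratic reciprocity gives (17/67) = (67/17). Reduce: 67 ≡ 16 (mod 17). Now have -(16/17).
Factor out 2: 16 = 2^4. Since 17 ≡ 1 (mod 8), (2/17) = +1, and (2/17)^4 = +1. Now have -(1/17).
(1/17) = 1. Collecting the sign factors: -1.

-1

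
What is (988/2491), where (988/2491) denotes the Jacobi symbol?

Factor out 2: 988 = 2^2·247. Since 2491 ≡ 3 (mod 8), (2/2491) = -1, and (2/2491)^2 = +1. Now have (247/2491).
Both 247 ≡ 3 and 2491 ≡ 3 (mod 4), so reciprocity gives (247/2491) = -(2491/247). Reduce: 2491 ≡ 21 (mod 247). Now have -(21/247).
21 ≡ 1 (mod 4), so quadratic reciprocity gives (21/247) = (247/21). Reduce: 247 ≡ 16 (mod 21). Now have -(16/21).
Factor out 2: 16 = 2^4. Since 21 ≡ 5 (mod 8), (2/21) = -1, and (2/21)^4 = +1. Now have -(1/21).
(1/21) = 1. Collecting the sign factors: -1.

-1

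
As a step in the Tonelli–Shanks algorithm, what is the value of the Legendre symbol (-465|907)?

1

Pull out -1: (-465|907) = (-1|907)·(465|907). Since 907 ≡ 3 (mod 4), (-1|907) = -1. Now have -(465|907).
465 ≡ 1 (mod 4), so quadratic reciprocity gives (465|907) = (907|465). Reduce: 907 ≡ 442 (mod 465). Now have -(442|465).
Factor out 2: 442 = 2·221. Since 465 ≡ 1 (mod 8), (2|465) = +1. Now have -(221|465).
221 ≡ 1 (mod 4), so quadratic reciprocity gives (221|465) = (465|221). Reduce: 465 ≡ 23 (mod 221). Now have -(23|221).
221 ≡ 1 (mod 4), so quadratic reciprocity gives (23|221) = (221|23). Reduce: 221 ≡ 14 (mod 23). Now have -(14|23).
Factor out 2: 14 = 2·7. Since 23 ≡ 7 (mod 8), (2|23) = +1. Now have -(7|23).
Both 7 ≡ 3 and 23 ≡ 3 (mod 4), so reciprocity gives (7|23) = -(23|7). Reduce: 23 ≡ 2 (mod 7). Now have (2|7).
Factor out 2: 2 = 2. Since 7 ≡ 7 (mod 8), (2|7) = +1. Now have (1|7).
(1|7) = 1. Collecting the sign factors: 1.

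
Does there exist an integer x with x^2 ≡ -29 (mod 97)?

Pull out -1: (-29/97) = (-1/97)·(29/97). Since 97 ≡ 1 (mod 4), (-1/97) = +1. Now have (29/97).
29 ≡ 1 (mod 4), so quadratic reciprocity gives (29/97) = (97/29). Reduce: 97 ≡ 10 (mod 29). Now have (10/29).
Factor out 2: 10 = 2·5. Since 29 ≡ 5 (mod 8), (2/29) = -1. Now have -(5/29).
5 ≡ 1 (mod 4), so quadratic reciprocity gives (5/29) = (29/5). Reduce: 29 ≡ 4 (mod 5). Now have -(4/5).
Factor out 2: 4 = 2^2. Since 5 ≡ 5 (mod 8), (2/5) = -1, and (2/5)^2 = +1. Now have -(1/5).
(1/5) = 1. Collecting the sign factors: -1.
(-29/97) = -1, and 97 is prime, so -29 is not a quadratic residue mod 97.

no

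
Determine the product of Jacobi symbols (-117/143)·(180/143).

0

By multiplicativity, (-117·180/143) = (-117/143)·(180/143).
First factor (-117/143):
(-117/143)
  = -(117/143)    [143 ≡ 3 mod 4 ⇒ (-1/143) = -1]
  = -(143/117)    [QR: 117 ≡ 1 mod 4, sign kept]
  = -(26/117)    [143 ≡ 26 mod 117]
  = (13/117)    [117 ≡ 5 mod 8 ⇒ (2/117) = -1]
  = (117/13)    [QR: 13 ≡ 1 mod 4, sign kept]
  = (0/13)    [117 ≡ 0 mod 13]
  = 0    [numerator 0, gcd > 1]
Second factor (180/143):
(180/143)
  = (37/143)    [180 ≡ 37 mod 143]
  = (143/37)    [QR: 37 ≡ 1 mod 4, sign kept]
  = (32/37)    [143 ≡ 32 mod 37]
  = -(1/37)    [37 ≡ 5 mod 8 ⇒ (2/37)^5 = -1]
  = -1    [(1/37) = 1]
Product: (0)·(-1) = 0.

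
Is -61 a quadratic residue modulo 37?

no

Pull out -1: (-61|37) = (-1|37)·(61|37). Since 37 ≡ 1 (mod 4), (-1|37) = +1. Now have (61|37).
Reduce the numerator: 61 ≡ 24 (mod 37), so (61|37) = (24|37).
Factor out 2: 24 = 2^3·3. Since 37 ≡ 5 (mod 8), (2|37) = -1, and (2|37)^3 = -1. Now have -(3|37).
37 ≡ 1 (mod 4), so quadratic reciprocity gives (3|37) = (37|3). Reduce: 37 ≡ 1 (mod 3). Now have -(1|3).
(1|3) = 1. Collecting the sign factors: -1.
(-61|37) = -1, and 37 is prime, so -61 is not a quadratic residue mod 37.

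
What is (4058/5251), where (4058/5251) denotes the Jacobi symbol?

1

Factor out 2: 4058 = 2·2029. Since 5251 ≡ 3 (mod 8), (2/5251) = -1. Now have -(2029/5251).
2029 ≡ 1 (mod 4), so quadratic reciprocity gives (2029/5251) = (5251/2029). Reduce: 5251 ≡ 1193 (mod 2029). Now have -(1193/2029).
1193 ≡ 1 (mod 4), so quadratic reciprocity gives (1193/2029) = (2029/1193). Reduce: 2029 ≡ 836 (mod 1193). Now have -(836/1193).
Factor out 2: 836 = 2^2·209. Since 1193 ≡ 1 (mod 8), (2/1193) = +1, and (2/1193)^2 = +1. Now have -(209/1193).
209 ≡ 1 (mod 4), so quadratic reciprocity gives (209/1193) = (1193/209). Reduce: 1193 ≡ 148 (mod 209). Now have -(148/209).
Factor out 2: 148 = 2^2·37. Since 209 ≡ 1 (mod 8), (2/209) = +1, and (2/209)^2 = +1. Now have -(37/209).
37 ≡ 1 (mod 4), so quadratic reciprocity gives (37/209) = (209/37). Reduce: 209 ≡ 24 (mod 37). Now have -(24/37).
Factor out 2: 24 = 2^3·3. Since 37 ≡ 5 (mod 8), (2/37) = -1, and (2/37)^3 = -1. Now have (3/37).
37 ≡ 1 (mod 4), so quadratic reciprocity gives (3/37) = (37/3). Reduce: 37 ≡ 1 (mod 3). Now have (1/3).
(1/3) = 1. Collecting the sign factors: 1.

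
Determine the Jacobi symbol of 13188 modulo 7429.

-1

(13188|7429)
  = (5759|7429)    [13188 ≡ 5759 mod 7429]
  = (7429|5759)    [QR: 7429 ≡ 1 mod 4, sign kept]
  = (1670|5759)    [7429 ≡ 1670 mod 5759]
  = (835|5759)    [5759 ≡ 7 mod 8 ⇒ (2|5759) = +1]
  = -(5759|835)    [QR: both ≡ 3 mod 4, sign flips]
  = -(749|835)    [5759 ≡ 749 mod 835]
  = -(835|749)    [QR: 749 ≡ 1 mod 4, sign kept]
  = -(86|749)    [835 ≡ 86 mod 749]
  = (43|749)    [749 ≡ 5 mod 8 ⇒ (2|749) = -1]
  = (749|43)    [QR: 749 ≡ 1 mod 4, sign kept]
  = (18|43)    [749 ≡ 18 mod 43]
  = -(9|43)    [43 ≡ 3 mod 8 ⇒ (2|43) = -1]
  = -(43|9)    [QR: 9 ≡ 1 mod 4, sign kept]
  = -(7|9)    [43 ≡ 7 mod 9]
  = -(9|7)    [QR: 9 ≡ 1 mod 4, sign kept]
  = -(2|7)    [9 ≡ 2 mod 7]
  = -(1|7)    [7 ≡ 7 mod 8 ⇒ (2|7) = +1]
  = -1    [(1|7) = 1]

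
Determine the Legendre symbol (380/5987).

Factor out 2: 380 = 2^2·95. Since 5987 ≡ 3 (mod 8), (2/5987) = -1, and (2/5987)^2 = +1. Now have (95/5987).
Both 95 ≡ 3 and 5987 ≡ 3 (mod 4), so reciprocity gives (95/5987) = -(5987/95). Reduce: 5987 ≡ 2 (mod 95). Now have -(2/95).
Factor out 2: 2 = 2. Since 95 ≡ 7 (mod 8), (2/95) = +1. Now have -(1/95).
(1/95) = 1. Collecting the sign factors: -1.

-1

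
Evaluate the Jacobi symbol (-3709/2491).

1

(-3709/2491)
  = -(3709/2491)    [2491 ≡ 3 mod 4 ⇒ (-1/2491) = -1]
  = -(1218/2491)    [3709 ≡ 1218 mod 2491]
  = (609/2491)    [2491 ≡ 3 mod 8 ⇒ (2/2491) = -1]
  = (2491/609)    [QR: 609 ≡ 1 mod 4, sign kept]
  = (55/609)    [2491 ≡ 55 mod 609]
  = (609/55)    [QR: 609 ≡ 1 mod 4, sign kept]
  = (4/55)    [609 ≡ 4 mod 55]
  = (1/55)    [55 ≡ 7 mod 8 ⇒ (2/55)^2 = +1]
  = 1    [(1/55) = 1]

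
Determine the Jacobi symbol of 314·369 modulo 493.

1

By multiplicativity, (314·369|493) = (314|493)·(369|493).
First factor (314|493):
Factor out 2: 314 = 2·157. Since 493 ≡ 5 (mod 8), (2|493) = -1. Now have -(157|493).
157 ≡ 1 (mod 4), so quadratic reciprocity gives (157|493) = (493|157). Reduce: 493 ≡ 22 (mod 157). Now have -(22|157).
Factor out 2: 22 = 2·11. Since 157 ≡ 5 (mod 8), (2|157) = -1. Now have (11|157).
157 ≡ 1 (mod 4), so quadratic reciprocity gives (11|157) = (157|11). Reduce: 157 ≡ 3 (mod 11). Now have (3|11).
Both 3 ≡ 3 and 11 ≡ 3 (mod 4), so reciprocity gives (3|11) = -(11|3). Reduce: 11 ≡ 2 (mod 3). Now have -(2|3).
Factor out 2: 2 = 2. Since 3 ≡ 3 (mod 8), (2|3) = -1. Now have (1|3).
(1|3) = 1. Collecting the sign factors: 1.
Second factor (369|493):
369 ≡ 1 (mod 4), so quadratic reciprocity gives (369|493) = (493|369). Reduce: 493 ≡ 124 (mod 369). Now have (124|369).
Factor out 2: 124 = 2^2·31. Since 369 ≡ 1 (mod 8), (2|369) = +1, and (2|369)^2 = +1. Now have (31|369).
369 ≡ 1 (mod 4), so quadratic reciprocity gives (31|369) = (369|31). Reduce: 369 ≡ 28 (mod 31). Now have (28|31).
Factor out 2: 28 = 2^2·7. Since 31 ≡ 7 (mod 8), (2|31) = +1, and (2|31)^2 = +1. Now have (7|31).
Both 7 ≡ 3 and 31 ≡ 3 (mod 4), so reciprocity gives (7|31) = -(31|7). Reduce: 31 ≡ 3 (mod 7). Now have -(3|7).
Both 3 ≡ 3 and 7 ≡ 3 (mod 4), so reciprocity gives (3|7) = -(7|3). Reduce: 7 ≡ 1 (mod 3). Now have (1|3).
(1|3) = 1. Collecting the sign factors: 1.
Product: (1)·(1) = 1.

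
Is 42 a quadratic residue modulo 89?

yes

Factor out 2: 42 = 2·21. Since 89 ≡ 1 (mod 8), (2/89) = +1. Now have (21/89).
21 ≡ 1 (mod 4), so quadratic reciprocity gives (21/89) = (89/21). Reduce: 89 ≡ 5 (mod 21). Now have (5/21).
5 ≡ 1 (mod 4), so quadratic reciprocity gives (5/21) = (21/5). Reduce: 21 ≡ 1 (mod 5). Now have (1/5).
(1/5) = 1. Collecting the sign factors: 1.
The Legendre symbol is 1, so x^2 ≡ 42 (mod 89) has solution.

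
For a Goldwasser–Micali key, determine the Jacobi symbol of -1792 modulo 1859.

Reduce the numerator: -1792 ≡ 67 (mod 1859), so (-1792/1859) = (67/1859).
Both 67 ≡ 3 and 1859 ≡ 3 (mod 4), so reciprocity gives (67/1859) = -(1859/67). Reduce: 1859 ≡ 50 (mod 67). Now have -(50/67).
Factor out 2: 50 = 2·25. Since 67 ≡ 3 (mod 8), (2/67) = -1. Now have (25/67).
25 ≡ 1 (mod 4), so quadratic reciprocity gives (25/67) = (67/25). Reduce: 67 ≡ 17 (mod 25). Now have (17/25).
17 ≡ 1 (mod 4), so quadratic reciprocity gives (17/25) = (25/17). Reduce: 25 ≡ 8 (mod 17). Now have (8/17).
Factor out 2: 8 = 2^3. Since 17 ≡ 1 (mod 8), (2/17) = +1, and (2/17)^3 = +1. Now have (1/17).
(1/17) = 1. Collecting the sign factors: 1.

1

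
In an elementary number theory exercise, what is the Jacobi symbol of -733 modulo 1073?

(-733 / 1073)
  = (340 / 1073)    [-733 ≡ 340 mod 1073]
  = (85 / 1073)    [1073 ≡ 1 mod 8 ⇒ (2 / 1073)^2 = +1]
  = (1073 / 85)    [QR: 85 ≡ 1 mod 4, sign kept]
  = (53 / 85)    [1073 ≡ 53 mod 85]
  = (85 / 53)    [QR: 53 ≡ 1 mod 4, sign kept]
  = (32 / 53)    [85 ≡ 32 mod 53]
  = -(1 / 53)    [53 ≡ 5 mod 8 ⇒ (2 / 53)^5 = -1]
  = -1    [(1 / 53) = 1]

-1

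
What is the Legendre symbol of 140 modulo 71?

-1

Reduce the numerator: 140 ≡ 69 (mod 71), so (140/71) = (69/71).
69 ≡ 1 (mod 4), so quadratic reciprocity gives (69/71) = (71/69). Reduce: 71 ≡ 2 (mod 69). Now have (2/69).
Factor out 2: 2 = 2. Since 69 ≡ 5 (mod 8), (2/69) = -1. Now have -(1/69).
(1/69) = 1. Collecting the sign factors: -1.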